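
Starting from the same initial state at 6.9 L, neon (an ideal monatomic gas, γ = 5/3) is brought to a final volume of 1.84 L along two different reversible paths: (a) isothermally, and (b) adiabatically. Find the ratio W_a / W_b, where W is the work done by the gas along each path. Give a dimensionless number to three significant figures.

W_a / W_b ≈ 0.623

Path (a) isothermal: W = P₁V₁ ln(V₂/V₁) → W_a/(P₁V₁) = -1.322.
Path (b) adiabatic: W = P₁V₁(1 − (V₁/V₂)^(γ−1))/(γ−1) → W_b/(P₁V₁) = -2.121.
W_a / W_b = -1.322 / -2.121 = 0.6233.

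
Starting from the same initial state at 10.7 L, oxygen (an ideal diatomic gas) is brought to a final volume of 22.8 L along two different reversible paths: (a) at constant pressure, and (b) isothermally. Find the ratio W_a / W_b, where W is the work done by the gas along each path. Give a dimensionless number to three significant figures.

Path (a) isobaric: W = P₁(V₂ − V₁) → W_a/(P₁V₁) = 1.131.
Path (b) isothermal: W = P₁V₁ ln(V₂/V₁) → W_b/(P₁V₁) = 0.7565.
W_a / W_b = 1.131 / 0.7565 = 1.495.

W_a / W_b ≈ 1.49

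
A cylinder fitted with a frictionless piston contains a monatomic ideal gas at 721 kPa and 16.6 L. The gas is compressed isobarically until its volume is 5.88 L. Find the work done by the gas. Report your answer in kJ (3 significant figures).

W ≈ -7.73 kJ

Isobaric: W = P ΔV.
W = (721 kPa)(5.88 − 16.6 L) = (721)(-10.72) = -7729 J.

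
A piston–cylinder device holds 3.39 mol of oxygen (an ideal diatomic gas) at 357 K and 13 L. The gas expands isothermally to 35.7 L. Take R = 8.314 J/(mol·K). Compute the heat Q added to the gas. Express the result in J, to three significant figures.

Isothermal ⇒ ΔU = 0, so Q = W = nRT ln(V₂/V₁).
Q = (3.39)(8.314)(357) ln(35.7/13) = 10062 × 1.01 = 10164 J.

Q ≈ 10200 J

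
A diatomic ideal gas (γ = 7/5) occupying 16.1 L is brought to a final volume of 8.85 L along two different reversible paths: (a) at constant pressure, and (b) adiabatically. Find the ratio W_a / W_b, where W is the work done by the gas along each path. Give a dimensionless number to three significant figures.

W_a / W_b ≈ 0.666

Path (a) isobaric: W = P₁(V₂ − V₁) → W_a/(P₁V₁) = -0.4503.
Path (b) adiabatic: W = P₁V₁(1 − (V₁/V₂)^(γ−1))/(γ−1) → W_b/(P₁V₁) = -0.6761.
W_a / W_b = -0.4503 / -0.6761 = 0.666.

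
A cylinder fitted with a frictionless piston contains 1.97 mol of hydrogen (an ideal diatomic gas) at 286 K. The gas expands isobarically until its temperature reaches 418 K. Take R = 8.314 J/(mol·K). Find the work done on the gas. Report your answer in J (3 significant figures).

W ≈ -2160 J

Isobaric: W = P ΔV = nR ΔT.
W = (1.97)(8.314)(418 − 286) = 2162 J.
Work on gas = −W_by = -2162 J.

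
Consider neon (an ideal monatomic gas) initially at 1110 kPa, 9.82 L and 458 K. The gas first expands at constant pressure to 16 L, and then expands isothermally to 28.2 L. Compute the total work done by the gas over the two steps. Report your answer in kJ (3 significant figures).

W_total ≈ 16.9 kJ

Step 1 (isobaric): W = PΔV = (1110 kPa)(16 − 9.82 L) = 6860 J.
After step 1: P = 1110 kPa, V = 16 L, T = 746.2 K.
Step 2 (isothermal): W = P₁V₁ ln(V₂/V₁) = (17760) ln(28.2/16) = 10065 J.
W_total = 6860 + 10065 = 16925 J.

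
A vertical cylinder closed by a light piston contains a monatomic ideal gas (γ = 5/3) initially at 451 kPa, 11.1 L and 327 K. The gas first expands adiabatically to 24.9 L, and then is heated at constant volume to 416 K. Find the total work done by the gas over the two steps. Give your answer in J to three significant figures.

W_total ≈ 3130 J

Step 1 (adiabatic): W = (P₁V₁ − P₂V₂)/(γ−1) = (5006 − 2921)/0.667 = 3127 J.
Step 2 (isochoric): W = 0 (constant volume).
W_total = 3127 + 0 = 3127 J.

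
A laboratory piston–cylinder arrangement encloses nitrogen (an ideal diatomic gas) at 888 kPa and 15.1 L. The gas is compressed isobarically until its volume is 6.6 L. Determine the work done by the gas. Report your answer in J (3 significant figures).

Isobaric: W = P ΔV.
W = (888 kPa)(6.6 − 15.1 L) = (888)(-8.5) = -7548 J.

W ≈ -7550 J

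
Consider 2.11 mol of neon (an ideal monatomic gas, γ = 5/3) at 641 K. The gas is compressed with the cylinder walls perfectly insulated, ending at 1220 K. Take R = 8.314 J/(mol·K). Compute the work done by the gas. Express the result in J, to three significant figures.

W ≈ -15200 J

Adiabatic ⇒ Q = 0, so W_by = −ΔU = nCᵥ(T₁ − T₂).
Cᵥ = 3R/2 = 12.47 J/(mol·K).
W = (2.11)(12.47)(641 − 1220) = -15236 J.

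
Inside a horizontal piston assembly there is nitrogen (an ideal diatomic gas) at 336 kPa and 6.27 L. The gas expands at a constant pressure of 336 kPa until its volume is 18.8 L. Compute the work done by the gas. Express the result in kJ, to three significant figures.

W ≈ 4.21 kJ

Isobaric: W = P ΔV.
W = (336 kPa)(18.8 − 6.27 L) = (336)(12.53) = 4210 J.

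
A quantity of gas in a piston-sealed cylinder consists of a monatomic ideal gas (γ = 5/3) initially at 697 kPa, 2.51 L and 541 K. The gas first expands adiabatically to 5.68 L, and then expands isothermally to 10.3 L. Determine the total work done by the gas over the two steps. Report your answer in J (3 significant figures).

Step 1 (adiabatic): W = (P₁V₁ − P₂V₂)/(γ−1) = (1749 − 1015)/0.667 = 1102 J.
After step 1: P = 178.7 kPa, V = 5.68 L, T = 313.9 K.
Step 2 (isothermal): W = P₁V₁ ln(V₂/V₁) = (1015) ln(10.3/5.68) = 604.1 J.
W_total = 1102 + 604.1 = 1706 J.

W_total ≈ 1710 J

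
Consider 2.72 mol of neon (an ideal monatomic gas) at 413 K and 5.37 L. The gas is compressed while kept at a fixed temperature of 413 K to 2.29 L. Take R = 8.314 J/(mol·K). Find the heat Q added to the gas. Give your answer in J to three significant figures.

Isothermal ⇒ ΔU = 0, so Q = W = nRT ln(V₂/V₁).
Q = (2.72)(8.314)(413) ln(2.29/5.37) = 9340 × -0.8523 = -7960 J.

Q ≈ -7960 J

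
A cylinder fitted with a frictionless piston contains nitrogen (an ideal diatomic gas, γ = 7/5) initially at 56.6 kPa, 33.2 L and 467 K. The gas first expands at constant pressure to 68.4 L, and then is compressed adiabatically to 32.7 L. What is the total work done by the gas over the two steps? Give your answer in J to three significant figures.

W_total ≈ -1330 J

Step 1 (isobaric): W = PΔV = (56.6 kPa)(68.4 − 33.2 L) = 1992 J.
After step 1: P = 56.6 kPa, V = 68.4 L, T = 962.1 K.
Step 2 (adiabatic): W = (P₁V₁ − P₂V₂)/(γ−1) = (3871 − 5201)/0.4 = -3324 J.
W_total = 1992 − 3324 = -1331 J.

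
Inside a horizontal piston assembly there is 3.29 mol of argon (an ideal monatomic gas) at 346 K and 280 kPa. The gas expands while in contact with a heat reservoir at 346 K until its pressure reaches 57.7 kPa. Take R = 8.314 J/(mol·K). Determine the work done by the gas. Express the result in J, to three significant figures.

Isothermal process: W = nRT ln(V₂/V₁) = nRT ln(P₁/P₂).
W = (3.29)(8.314)(346) × ln(280/57.7)
  = 9464 × ln(4.853) = 9464 × 1.58
W_by_gas = 14949 J.

W ≈ 14900 J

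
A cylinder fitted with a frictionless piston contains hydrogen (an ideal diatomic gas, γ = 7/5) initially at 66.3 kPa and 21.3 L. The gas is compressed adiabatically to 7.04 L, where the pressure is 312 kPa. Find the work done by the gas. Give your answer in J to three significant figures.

Adiabatic: W = (P₁V₁ − P₂V₂)/(γ − 1) with γ = 7/5.
P₁V₁ = 1412 J, P₂V₂ = 2196 J.
W = (1412 − 2196) / 0.4 = -1961 J.

W ≈ -1960 J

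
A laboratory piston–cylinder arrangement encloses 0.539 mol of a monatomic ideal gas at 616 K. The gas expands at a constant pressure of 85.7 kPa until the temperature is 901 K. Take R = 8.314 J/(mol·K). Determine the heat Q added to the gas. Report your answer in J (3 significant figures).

Isobaric: W = nRΔT = (0.539)(8.314)(285) = 1277 J.
ΔU = nCᵥΔT with Cᵥ = 3R/2: ΔU = (0.539)(12.47)(285) = 1916 J.
Q = ΔU + W = 1916 + 1277 = 3193 J.

Q ≈ 3190 J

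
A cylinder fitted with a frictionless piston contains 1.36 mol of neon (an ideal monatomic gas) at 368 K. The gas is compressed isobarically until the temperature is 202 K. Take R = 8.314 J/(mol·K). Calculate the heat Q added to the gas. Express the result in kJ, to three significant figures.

Isobaric: W = nRΔT = (1.36)(8.314)(-166) = -1877 J.
ΔU = nCᵥΔT with Cᵥ = 3R/2: ΔU = (1.36)(12.47)(-166) = -2815 J.
Q = ΔU + W = -2815 − 1877 = -4692 J.

Q ≈ -4.69 kJ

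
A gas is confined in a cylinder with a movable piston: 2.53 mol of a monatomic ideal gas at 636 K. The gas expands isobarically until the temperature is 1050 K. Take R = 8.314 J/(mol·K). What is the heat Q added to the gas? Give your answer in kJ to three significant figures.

Isobaric: W = nRΔT = (2.53)(8.314)(414) = 8708 J.
ΔU = nCᵥΔT with Cᵥ = 3R/2: ΔU = (2.53)(12.47)(414) = 13062 J.
Q = ΔU + W = 13062 + 8708 = 21771 J.

Q ≈ 21.8 kJ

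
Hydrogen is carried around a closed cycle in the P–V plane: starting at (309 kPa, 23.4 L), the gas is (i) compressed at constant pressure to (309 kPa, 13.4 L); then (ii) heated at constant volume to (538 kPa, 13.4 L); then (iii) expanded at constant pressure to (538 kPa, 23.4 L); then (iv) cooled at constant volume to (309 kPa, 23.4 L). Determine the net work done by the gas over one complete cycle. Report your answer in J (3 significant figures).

W_net ≈ 2290 J

Constant-volume legs do no work.
W(i) = (309)(13.4 − 23.4) = -3090 J; W(iii) = (538)(23.4 − 13.4) = 5380 J.
W_net = -3090 + 5380 = 2290 J (the clockwise enclosed area).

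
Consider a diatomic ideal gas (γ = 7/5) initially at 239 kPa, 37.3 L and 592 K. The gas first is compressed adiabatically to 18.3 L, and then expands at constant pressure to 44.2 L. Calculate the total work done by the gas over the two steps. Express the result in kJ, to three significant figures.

Step 1 (adiabatic): W = (P₁V₁ − P₂V₂)/(γ−1) = (8915 − 11852)/0.4 = -7344 J.
After step 1: P = 647.7 kPa, V = 18.3 L, T = 787.1 K.
Step 2 (isobaric): W = PΔV = (647.7 kPa)(44.2 − 18.3 L) = 16775 J.
W_total = -7344 + 16775 = 9430 J.

W_total ≈ 9.43 kJ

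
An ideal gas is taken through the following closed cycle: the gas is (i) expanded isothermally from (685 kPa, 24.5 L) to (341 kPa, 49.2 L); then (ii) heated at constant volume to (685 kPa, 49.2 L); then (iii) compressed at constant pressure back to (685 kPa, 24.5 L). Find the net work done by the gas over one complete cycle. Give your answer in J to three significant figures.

Leg (i): W = PᵢVᵢ ln(V_f/Vᵢ) = (16782) ln(49.2/24.5) = 11701 J.
Leg (ii): W = 0.
Leg (iii): W = PΔV = (685)(24.5 − 49.2) = -16920 J.
W_net = 11701 − 16920 = -5218 J.

W_net ≈ -5220 J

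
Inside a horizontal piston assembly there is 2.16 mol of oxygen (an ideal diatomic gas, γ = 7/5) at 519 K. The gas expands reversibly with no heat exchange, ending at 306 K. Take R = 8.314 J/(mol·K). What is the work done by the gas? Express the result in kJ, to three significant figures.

Adiabatic ⇒ Q = 0, so W_by = −ΔU = nCᵥ(T₁ − T₂).
Cᵥ = 5R/2 = 20.79 J/(mol·K).
W = (2.16)(20.79)(519 − 306) = 9563 J.

W ≈ 9.56 kJ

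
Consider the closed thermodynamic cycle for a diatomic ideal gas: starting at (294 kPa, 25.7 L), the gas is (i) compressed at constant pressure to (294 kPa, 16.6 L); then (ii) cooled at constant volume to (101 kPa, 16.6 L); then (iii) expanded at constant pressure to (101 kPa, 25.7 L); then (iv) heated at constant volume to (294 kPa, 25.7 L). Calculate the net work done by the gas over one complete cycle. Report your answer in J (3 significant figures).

Constant-volume legs do no work.
W(i) = (294)(16.6 − 25.7) = -2675 J; W(iii) = (101)(25.7 − 16.6) = 919.1 J.
W_net = -2675 + 919.1 = -1756 J (the counter-clockwise enclosed area).

W_net ≈ -1760 J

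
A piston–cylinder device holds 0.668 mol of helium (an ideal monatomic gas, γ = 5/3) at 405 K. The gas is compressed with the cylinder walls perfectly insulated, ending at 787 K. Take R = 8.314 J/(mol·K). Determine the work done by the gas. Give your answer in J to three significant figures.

W ≈ -3180 J

Adiabatic ⇒ Q = 0, so W_by = −ΔU = nCᵥ(T₁ − T₂).
Cᵥ = 3R/2 = 12.47 J/(mol·K).
W = (0.668)(12.47)(405 − 787) = -3182 J.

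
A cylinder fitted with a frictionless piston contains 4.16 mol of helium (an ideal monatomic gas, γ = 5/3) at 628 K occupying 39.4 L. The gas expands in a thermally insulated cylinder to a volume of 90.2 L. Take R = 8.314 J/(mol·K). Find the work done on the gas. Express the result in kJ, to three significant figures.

W ≈ -13.8 kJ

Adiabatic: TV^(γ−1) = const with γ = 5/3.
T₂ = T₁ (V₁/V₂)^(γ−1) = 628 × (39.4/90.2)^0.667 = 628 × 0.5757 = 361.5 K.
W_by = nCᵥ(T₁ − T₂) = (4.16)(12.47)(628 − 361.5) = 13824 J.
Work on gas = −W_by = -13824 J.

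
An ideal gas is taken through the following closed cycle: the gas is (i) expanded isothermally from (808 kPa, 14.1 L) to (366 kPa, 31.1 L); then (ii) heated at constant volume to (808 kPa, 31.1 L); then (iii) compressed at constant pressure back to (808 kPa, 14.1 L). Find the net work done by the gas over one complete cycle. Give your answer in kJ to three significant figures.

Leg (i): W = PᵢVᵢ ln(V_f/Vᵢ) = (11393) ln(31.1/14.1) = 9012 J.
Leg (ii): W = 0.
Leg (iii): W = PΔV = (808)(14.1 − 31.1) = -13736 J.
W_net = 9012 − 13736 = -4724 J.

W_net ≈ -4.72 kJ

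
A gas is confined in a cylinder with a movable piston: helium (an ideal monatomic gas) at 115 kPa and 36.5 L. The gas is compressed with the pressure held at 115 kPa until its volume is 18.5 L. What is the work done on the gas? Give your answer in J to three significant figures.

Isobaric: W = P ΔV.
W = (115 kPa)(18.5 − 36.5 L) = (115)(-18) = -2070 J.
Work on gas = −W_by = 2070 J.

W ≈ 2070 J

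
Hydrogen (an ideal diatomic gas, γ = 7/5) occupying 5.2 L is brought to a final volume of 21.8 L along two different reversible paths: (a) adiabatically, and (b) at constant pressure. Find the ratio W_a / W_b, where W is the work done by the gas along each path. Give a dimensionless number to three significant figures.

W_a / W_b ≈ 0.342

Path (a) adiabatic: W = P₁V₁(1 − (V₁/V₂)^(γ−1))/(γ−1) → W_a/(P₁V₁) = 1.091.
Path (b) isobaric: W = P₁(V₂ − V₁) → W_b/(P₁V₁) = 3.192.
W_a / W_b = 1.091 / 3.192 = 0.3417.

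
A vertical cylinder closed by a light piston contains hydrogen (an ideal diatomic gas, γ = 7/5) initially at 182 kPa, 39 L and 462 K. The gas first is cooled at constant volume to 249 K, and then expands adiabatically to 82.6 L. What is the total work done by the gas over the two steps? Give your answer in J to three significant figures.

Step 1 (isochoric): W = 0 (constant volume).
After step 1: P = 98.09 kPa (V unchanged).
Step 2 (adiabatic): W = (P₁V₁ − P₂V₂)/(γ−1) = (3826 − 2834)/0.4 = 2480 J.
W_total = 0 + 2480 = 2480 J.

W_total ≈ 2480 J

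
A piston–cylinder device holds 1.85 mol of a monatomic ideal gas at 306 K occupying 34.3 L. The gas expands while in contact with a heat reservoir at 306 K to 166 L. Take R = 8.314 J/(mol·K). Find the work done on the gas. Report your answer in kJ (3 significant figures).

W ≈ -7.42 kJ

Isothermal: W = nRT ln(V₂/V₁).
W = (1.85)(8.314)(306) × ln(166/34.3)
  = 4707 × 1.577
W_by_gas = 7421 J; work on gas = −W_by = -7421 J.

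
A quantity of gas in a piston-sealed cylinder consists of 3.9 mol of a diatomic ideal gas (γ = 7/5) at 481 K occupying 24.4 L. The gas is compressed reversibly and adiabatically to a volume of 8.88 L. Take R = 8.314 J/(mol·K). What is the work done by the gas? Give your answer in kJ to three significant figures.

W ≈ -19.4 kJ

Adiabatic: TV^(γ−1) = const with γ = 7/5.
T₂ = T₁ (V₁/V₂)^(γ−1) = 481 × (24.4/8.88)^0.4 = 481 × 1.498 = 720.7 K.
W_by = nCᵥ(T₁ − T₂) = (3.9)(20.79)(481 − 720.7) = -19428 J.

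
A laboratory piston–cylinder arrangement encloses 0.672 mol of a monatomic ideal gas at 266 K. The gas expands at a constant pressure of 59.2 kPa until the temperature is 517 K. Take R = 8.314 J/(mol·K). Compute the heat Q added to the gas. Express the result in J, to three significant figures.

Q ≈ 3510 J

Isobaric: W = nRΔT = (0.672)(8.314)(251) = 1402 J.
ΔU = nCᵥΔT with Cᵥ = 3R/2: ΔU = (0.672)(12.47)(251) = 2104 J.
Q = ΔU + W = 2104 + 1402 = 3506 J.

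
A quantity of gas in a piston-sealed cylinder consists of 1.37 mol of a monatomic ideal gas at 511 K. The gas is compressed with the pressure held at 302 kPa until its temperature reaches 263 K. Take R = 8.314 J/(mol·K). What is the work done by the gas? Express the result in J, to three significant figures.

Isobaric: W = P ΔV = nR ΔT.
W = (1.37)(8.314)(263 − 511) = -2825 J.

W ≈ -2820 J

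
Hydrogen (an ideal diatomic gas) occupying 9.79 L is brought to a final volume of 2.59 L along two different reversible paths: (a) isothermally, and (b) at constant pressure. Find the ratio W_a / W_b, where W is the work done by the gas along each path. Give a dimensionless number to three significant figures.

W_a / W_b ≈ 1.81

Path (a) isothermal: W = P₁V₁ ln(V₂/V₁) → W_a/(P₁V₁) = -1.33.
Path (b) isobaric: W = P₁(V₂ − V₁) → W_b/(P₁V₁) = -0.7354.
W_a / W_b = -1.33 / -0.7354 = 1.808.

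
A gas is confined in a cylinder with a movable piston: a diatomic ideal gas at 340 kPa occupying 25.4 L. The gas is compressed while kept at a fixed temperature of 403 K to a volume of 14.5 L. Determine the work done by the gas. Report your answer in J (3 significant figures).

Isothermal: W = nRT ln(V₂/V₁) = P₁V₁ ln(V₂/V₁).
P₁V₁ = (340 kPa)(25.4 L) = 8636 J.
W = 8636 × ln(14.5/25.4) = 8636 × -0.5606
W_by_gas = -4841 J.

W ≈ -4840 J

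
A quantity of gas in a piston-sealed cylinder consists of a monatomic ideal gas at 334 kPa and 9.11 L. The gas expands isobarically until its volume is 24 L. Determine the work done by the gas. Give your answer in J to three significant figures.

Isobaric: W = P ΔV.
W = (334 kPa)(24 − 9.11 L) = (334)(14.89) = 4973 J.

W ≈ 4970 J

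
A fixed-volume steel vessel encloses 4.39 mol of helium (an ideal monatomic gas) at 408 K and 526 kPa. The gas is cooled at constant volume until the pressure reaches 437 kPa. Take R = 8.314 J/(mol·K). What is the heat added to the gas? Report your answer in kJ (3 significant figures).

Q ≈ -3.78 kJ

Constant volume ⇒ W = 0, so Q = ΔU = nCᵥΔT with Cᵥ = 3R/2 = 12.47 J/(mol·K).
At constant V, T₂/T₁ = P₂/P₁ ⇒ ΔT = T₁(P₂/P₁ − 1) = 408·(437/526 − 1) = -69.03 K.
ΔU = (4.39)(12.47)(-69.03) = -3779 J.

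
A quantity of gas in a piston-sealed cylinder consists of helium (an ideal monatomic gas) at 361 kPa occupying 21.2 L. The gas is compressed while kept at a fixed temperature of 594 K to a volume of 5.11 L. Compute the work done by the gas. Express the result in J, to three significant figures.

Isothermal: W = nRT ln(V₂/V₁) = P₁V₁ ln(V₂/V₁).
P₁V₁ = (361 kPa)(21.2 L) = 7653 J.
W = 7653 × ln(5.11/21.2) = 7653 × -1.423
W_by_gas = -10889 J.

W ≈ -10900 J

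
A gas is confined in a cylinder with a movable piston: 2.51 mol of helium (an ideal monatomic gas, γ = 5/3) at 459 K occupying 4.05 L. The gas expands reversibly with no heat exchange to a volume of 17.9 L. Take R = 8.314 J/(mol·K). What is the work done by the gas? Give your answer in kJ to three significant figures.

W ≈ 9.03 kJ

Adiabatic: TV^(γ−1) = const with γ = 5/3.
T₂ = T₁ (V₁/V₂)^(γ−1) = 459 × (4.05/17.9)^0.667 = 459 × 0.3713 = 170.4 K.
W_by = nCᵥ(T₁ − T₂) = (2.51)(12.47)(459 − 170.4) = 9033 J.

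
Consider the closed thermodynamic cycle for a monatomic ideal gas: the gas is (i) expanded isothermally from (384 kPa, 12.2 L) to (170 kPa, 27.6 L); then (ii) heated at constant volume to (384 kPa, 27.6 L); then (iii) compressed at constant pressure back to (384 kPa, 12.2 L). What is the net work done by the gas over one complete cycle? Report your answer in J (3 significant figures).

Leg (i): W = PᵢVᵢ ln(V_f/Vᵢ) = (4685) ln(27.6/12.2) = 3825 J.
Leg (ii): W = 0.
Leg (iii): W = PΔV = (384)(12.2 − 27.6) = -5914 J.
W_net = 3825 − 5914 = -2089 J.

W_net ≈ -2090 J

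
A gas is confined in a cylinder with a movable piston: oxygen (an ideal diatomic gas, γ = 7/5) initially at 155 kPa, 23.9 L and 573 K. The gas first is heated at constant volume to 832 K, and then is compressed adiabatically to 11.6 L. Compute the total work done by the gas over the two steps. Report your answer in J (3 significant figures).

W_total ≈ -4510 J

Step 1 (isochoric): W = 0 (constant volume).
After step 1: P = 225.1 kPa (V unchanged).
Step 2 (adiabatic): W = (P₁V₁ − P₂V₂)/(γ−1) = (5379 − 7182)/0.4 = -4509 J.
W_total = 0 − 4509 = -4509 J.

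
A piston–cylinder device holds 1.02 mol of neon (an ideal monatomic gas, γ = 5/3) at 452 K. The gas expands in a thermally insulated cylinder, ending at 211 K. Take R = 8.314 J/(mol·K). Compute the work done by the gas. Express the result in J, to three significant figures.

W ≈ 3070 J

Adiabatic ⇒ Q = 0, so W_by = −ΔU = nCᵥ(T₁ − T₂).
Cᵥ = 3R/2 = 12.47 J/(mol·K).
W = (1.02)(12.47)(452 − 211) = 3066 J.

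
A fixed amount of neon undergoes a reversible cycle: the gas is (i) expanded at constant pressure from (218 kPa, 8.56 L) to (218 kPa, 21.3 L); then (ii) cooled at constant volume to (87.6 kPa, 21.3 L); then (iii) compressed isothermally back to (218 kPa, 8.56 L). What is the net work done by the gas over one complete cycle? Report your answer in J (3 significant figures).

Leg (i): W = PΔV = (218)(21.3 − 8.56) = 2777 J.
Leg (ii): W = 0.
Leg (iii): W = PᵢVᵢ ln(V_f/Vᵢ) = (1866) ln(8.56/21.3) = -1701 J.
W_net = 2777 − 1701 = 1076 J.

W_net ≈ 1080 J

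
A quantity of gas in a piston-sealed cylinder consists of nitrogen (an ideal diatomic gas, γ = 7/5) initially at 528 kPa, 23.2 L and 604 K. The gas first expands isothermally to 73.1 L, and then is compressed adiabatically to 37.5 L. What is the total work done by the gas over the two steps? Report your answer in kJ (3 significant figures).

W_total ≈ 4.69 kJ

Step 1 (isothermal): W = P₁V₁ ln(V₂/V₁) = (12250) ln(73.1/23.2) = 14059 J.
After step 1: P = 167.6 kPa, V = 73.1 L, T = 604 K.
Step 2 (adiabatic): W = (P₁V₁ − P₂V₂)/(γ−1) = (12250 − 15998)/0.4 = -9372 J.
W_total = 14059 − 9372 = 4687 J.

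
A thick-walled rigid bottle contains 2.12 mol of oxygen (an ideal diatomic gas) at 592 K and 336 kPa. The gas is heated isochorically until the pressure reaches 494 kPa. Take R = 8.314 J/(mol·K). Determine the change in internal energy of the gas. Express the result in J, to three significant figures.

Constant volume ⇒ W = 0, so Q = ΔU = nCᵥΔT with Cᵥ = 5R/2 = 20.79 J/(mol·K).
At constant V, T₂/T₁ = P₂/P₁ ⇒ ΔT = T₁(P₂/P₁ − 1) = 592·(494/336 − 1) = 278.4 K.
ΔU = (2.12)(20.79)(278.4) = 12267 J.

ΔU ≈ 12300 J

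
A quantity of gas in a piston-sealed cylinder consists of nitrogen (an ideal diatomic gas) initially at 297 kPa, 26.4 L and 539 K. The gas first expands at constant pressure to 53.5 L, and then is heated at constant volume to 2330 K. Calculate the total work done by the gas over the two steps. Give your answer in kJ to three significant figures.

Step 1 (isobaric): W = PΔV = (297 kPa)(53.5 − 26.4 L) = 8049 J.
Step 2 (isochoric): W = 0 (constant volume).
W_total = 8049 + 0 = 8049 J.

W_total ≈ 8.05 kJ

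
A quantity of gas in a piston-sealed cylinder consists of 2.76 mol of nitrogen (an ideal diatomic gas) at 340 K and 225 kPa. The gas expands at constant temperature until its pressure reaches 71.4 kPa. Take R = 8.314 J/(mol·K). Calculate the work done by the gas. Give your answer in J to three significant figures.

W ≈ 8950 J

Isothermal process: W = nRT ln(V₂/V₁) = nRT ln(P₁/P₂).
W = (2.76)(8.314)(340) × ln(225/71.4)
  = 7802 × ln(3.151) = 7802 × 1.148
W_by_gas = 8955 J.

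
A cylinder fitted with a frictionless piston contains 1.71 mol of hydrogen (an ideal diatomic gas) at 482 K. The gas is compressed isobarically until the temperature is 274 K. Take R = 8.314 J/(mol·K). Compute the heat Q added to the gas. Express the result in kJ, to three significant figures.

Q ≈ -10.3 kJ

Isobaric: W = nRΔT = (1.71)(8.314)(-208) = -2957 J.
ΔU = nCᵥΔT with Cᵥ = 5R/2: ΔU = (1.71)(20.79)(-208) = -7393 J.
Q = ΔU + W = -7393 − 2957 = -10350 J.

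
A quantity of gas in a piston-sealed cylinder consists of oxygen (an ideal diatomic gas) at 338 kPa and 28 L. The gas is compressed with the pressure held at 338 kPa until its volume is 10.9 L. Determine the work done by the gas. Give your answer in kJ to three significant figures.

Isobaric: W = P ΔV.
W = (338 kPa)(10.9 − 28 L) = (338)(-17.1) = -5780 J.

W ≈ -5.78 kJ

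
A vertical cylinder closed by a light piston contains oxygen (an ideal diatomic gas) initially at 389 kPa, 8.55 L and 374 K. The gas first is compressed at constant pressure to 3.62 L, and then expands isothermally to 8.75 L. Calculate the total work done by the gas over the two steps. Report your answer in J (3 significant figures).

Step 1 (isobaric): W = PΔV = (389 kPa)(3.62 − 8.55 L) = -1918 J.
After step 1: P = 389 kPa, V = 3.62 L, T = 158.3 K.
Step 2 (isothermal): W = P₁V₁ ln(V₂/V₁) = (1408) ln(8.75/3.62) = 1243 J.
W_total = -1918 + 1243 = -674.9 J.

W_total ≈ -675 J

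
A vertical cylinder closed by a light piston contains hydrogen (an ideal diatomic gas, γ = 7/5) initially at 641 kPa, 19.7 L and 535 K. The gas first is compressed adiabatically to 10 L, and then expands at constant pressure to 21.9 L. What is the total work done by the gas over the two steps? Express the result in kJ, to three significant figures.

Step 1 (adiabatic): W = (P₁V₁ − P₂V₂)/(γ−1) = (12628 − 16562)/0.4 = -9836 J.
After step 1: P = 1656 kPa, V = 10 L, T = 701.7 K.
Step 2 (isobaric): W = PΔV = (1656 kPa)(21.9 − 10 L) = 19709 J.
W_total = -9836 + 19709 = 9873 J.

W_total ≈ 9.87 kJ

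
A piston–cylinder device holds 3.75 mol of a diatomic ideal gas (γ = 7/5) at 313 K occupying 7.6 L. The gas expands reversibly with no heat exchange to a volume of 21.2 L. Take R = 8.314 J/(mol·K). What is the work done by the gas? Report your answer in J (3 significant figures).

W ≈ 8210 J

Adiabatic: TV^(γ−1) = const with γ = 7/5.
T₂ = T₁ (V₁/V₂)^(γ−1) = 313 × (7.6/21.2)^0.4 = 313 × 0.6634 = 207.7 K.
W_by = nCᵥ(T₁ − T₂) = (3.75)(20.79)(313 − 207.7) = 8211 J.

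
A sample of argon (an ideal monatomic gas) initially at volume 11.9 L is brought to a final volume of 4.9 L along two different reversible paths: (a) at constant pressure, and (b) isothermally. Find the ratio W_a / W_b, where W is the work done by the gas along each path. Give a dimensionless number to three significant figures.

W_a / W_b ≈ 0.663

Path (a) isobaric: W = P₁(V₂ − V₁) → W_a/(P₁V₁) = -0.5882.
Path (b) isothermal: W = P₁V₁ ln(V₂/V₁) → W_b/(P₁V₁) = -0.8873.
W_a / W_b = -0.5882 / -0.8873 = 0.6629.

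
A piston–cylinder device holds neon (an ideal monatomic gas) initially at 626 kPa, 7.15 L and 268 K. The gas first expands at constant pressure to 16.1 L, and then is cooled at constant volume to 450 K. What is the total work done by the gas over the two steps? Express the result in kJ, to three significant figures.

Step 1 (isobaric): W = PΔV = (626 kPa)(16.1 − 7.15 L) = 5603 J.
Step 2 (isochoric): W = 0 (constant volume).
W_total = 5603 + 0 = 5603 J.

W_total ≈ 5.60 kJ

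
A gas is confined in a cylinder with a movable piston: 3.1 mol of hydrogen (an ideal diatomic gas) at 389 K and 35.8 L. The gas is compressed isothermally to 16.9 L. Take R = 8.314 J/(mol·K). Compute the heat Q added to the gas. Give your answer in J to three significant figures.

Isothermal ⇒ ΔU = 0, so Q = W = nRT ln(V₂/V₁).
Q = (3.1)(8.314)(389) ln(16.9/35.8) = 10026 × -0.7506 = -7526 J.

Q ≈ -7530 J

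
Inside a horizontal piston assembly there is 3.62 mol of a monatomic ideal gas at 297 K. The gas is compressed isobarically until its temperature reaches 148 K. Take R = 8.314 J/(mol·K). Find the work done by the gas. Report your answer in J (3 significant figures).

Isobaric: W = P ΔV = nR ΔT.
W = (3.62)(8.314)(148 − 297) = -4484 J.

W ≈ -4480 J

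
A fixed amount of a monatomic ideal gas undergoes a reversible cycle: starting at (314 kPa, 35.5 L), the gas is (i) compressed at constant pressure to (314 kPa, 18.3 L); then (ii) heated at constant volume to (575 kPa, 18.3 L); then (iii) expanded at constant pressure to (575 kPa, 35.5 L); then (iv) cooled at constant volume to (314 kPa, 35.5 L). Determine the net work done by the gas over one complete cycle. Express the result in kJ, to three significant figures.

Constant-volume legs do no work.
W(i) = (314)(18.3 − 35.5) = -5401 J; W(iii) = (575)(35.5 − 18.3) = 9890 J.
W_net = -5401 + 9890 = 4489 J (the clockwise enclosed area).

W_net ≈ 4.49 kJ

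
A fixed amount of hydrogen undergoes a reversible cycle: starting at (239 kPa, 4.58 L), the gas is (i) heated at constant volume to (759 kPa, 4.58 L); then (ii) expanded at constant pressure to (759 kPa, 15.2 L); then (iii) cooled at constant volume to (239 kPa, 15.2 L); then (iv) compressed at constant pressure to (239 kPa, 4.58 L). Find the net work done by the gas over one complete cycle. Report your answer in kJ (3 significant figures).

Constant-volume legs do no work.
W(ii) = (759)(15.2 − 4.58) = 8061 J; W(iv) = (239)(4.58 − 15.2) = -2538 J.
W_net = 8061 − 2538 = 5522 J (the clockwise enclosed area).

W_net ≈ 5.52 kJ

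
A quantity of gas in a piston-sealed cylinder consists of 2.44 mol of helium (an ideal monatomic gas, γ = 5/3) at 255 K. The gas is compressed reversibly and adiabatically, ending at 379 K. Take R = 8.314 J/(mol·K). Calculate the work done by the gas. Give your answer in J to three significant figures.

W ≈ -3770 J

Adiabatic ⇒ Q = 0, so W_by = −ΔU = nCᵥ(T₁ − T₂).
Cᵥ = 3R/2 = 12.47 J/(mol·K).
W = (2.44)(12.47)(255 − 379) = -3773 J.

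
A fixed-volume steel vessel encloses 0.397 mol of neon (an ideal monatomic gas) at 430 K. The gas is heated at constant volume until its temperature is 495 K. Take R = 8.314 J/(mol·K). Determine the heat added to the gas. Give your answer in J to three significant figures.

Constant volume ⇒ W = 0, so Q = ΔU = nCᵥΔT with Cᵥ = 3R/2 = 12.47 J/(mol·K).
ΔU = (0.397)(12.47)(495 − 430) = 321.8 J.

Q ≈ 322 J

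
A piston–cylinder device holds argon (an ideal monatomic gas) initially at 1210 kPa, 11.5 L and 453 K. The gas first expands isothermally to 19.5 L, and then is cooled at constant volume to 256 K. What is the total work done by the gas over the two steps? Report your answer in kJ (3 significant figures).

W_total ≈ 7.35 kJ

Step 1 (isothermal): W = P₁V₁ ln(V₂/V₁) = (13915) ln(19.5/11.5) = 7348 J.
Step 2 (isochoric): W = 0 (constant volume).
W_total = 7348 + 0 = 7348 J.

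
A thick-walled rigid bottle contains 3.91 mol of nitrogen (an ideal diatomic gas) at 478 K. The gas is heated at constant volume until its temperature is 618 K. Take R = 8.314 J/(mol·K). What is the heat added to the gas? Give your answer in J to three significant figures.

Q ≈ 11400 J

Constant volume ⇒ W = 0, so Q = ΔU = nCᵥΔT with Cᵥ = 5R/2 = 20.79 J/(mol·K).
ΔU = (3.91)(20.79)(618 − 478) = 11378 J.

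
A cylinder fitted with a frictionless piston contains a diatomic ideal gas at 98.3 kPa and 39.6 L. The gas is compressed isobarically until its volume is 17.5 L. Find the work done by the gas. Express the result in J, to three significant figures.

Isobaric: W = P ΔV.
W = (98.3 kPa)(17.5 − 39.6 L) = (98.3)(-22.1) = -2172 J.

W ≈ -2170 J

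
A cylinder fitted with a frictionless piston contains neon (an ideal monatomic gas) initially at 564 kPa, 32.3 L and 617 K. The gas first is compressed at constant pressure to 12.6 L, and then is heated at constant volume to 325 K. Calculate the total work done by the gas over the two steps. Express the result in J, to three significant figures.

W_total ≈ -11100 J

Step 1 (isobaric): W = PΔV = (564 kPa)(12.6 − 32.3 L) = -11111 J.
Step 2 (isochoric): W = 0 (constant volume).
W_total = -11111 + 0 = -11111 J.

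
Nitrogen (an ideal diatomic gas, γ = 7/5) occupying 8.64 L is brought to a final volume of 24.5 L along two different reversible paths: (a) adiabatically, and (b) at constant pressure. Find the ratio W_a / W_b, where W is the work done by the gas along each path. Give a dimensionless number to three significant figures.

W_a / W_b ≈ 0.464

Path (a) adiabatic: W = P₁V₁(1 − (V₁/V₂)^(γ−1))/(γ−1) → W_a/(P₁V₁) = 0.8523.
Path (b) isobaric: W = P₁(V₂ − V₁) → W_b/(P₁V₁) = 1.836.
W_a / W_b = 0.8523 / 1.836 = 0.4643.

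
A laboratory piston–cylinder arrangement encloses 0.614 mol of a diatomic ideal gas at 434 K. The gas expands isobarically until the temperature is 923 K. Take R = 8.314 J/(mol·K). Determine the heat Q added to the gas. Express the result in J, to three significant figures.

Q ≈ 8740 J

Isobaric: W = nRΔT = (0.614)(8.314)(489) = 2496 J.
ΔU = nCᵥΔT with Cᵥ = 5R/2: ΔU = (0.614)(20.79)(489) = 6241 J.
Q = ΔU + W = 6241 + 2496 = 8737 J.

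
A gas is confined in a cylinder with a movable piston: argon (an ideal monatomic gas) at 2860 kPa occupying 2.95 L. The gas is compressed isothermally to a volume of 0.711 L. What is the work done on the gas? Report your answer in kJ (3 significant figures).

W ≈ 12.0 kJ

Isothermal: W = nRT ln(V₂/V₁) = P₁V₁ ln(V₂/V₁).
P₁V₁ = (2860 kPa)(2.95 L) = 8437 J.
W = 8437 × ln(0.711/2.95) = 8437 × -1.423
W_by_gas = -12005 J; work on gas = −W_by = 12005 J.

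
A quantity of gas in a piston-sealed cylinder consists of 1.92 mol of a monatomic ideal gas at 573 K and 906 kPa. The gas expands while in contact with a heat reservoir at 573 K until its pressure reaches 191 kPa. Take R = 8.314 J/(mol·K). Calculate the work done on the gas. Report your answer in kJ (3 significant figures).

Isothermal process: W = nRT ln(V₂/V₁) = nRT ln(P₁/P₂).
W = (1.92)(8.314)(573) × ln(906/191)
  = 9147 × ln(4.743) = 9147 × 1.557
W_by_gas = 14239 J; work on gas = −W_by = -14239 J.

W ≈ -14.2 kJ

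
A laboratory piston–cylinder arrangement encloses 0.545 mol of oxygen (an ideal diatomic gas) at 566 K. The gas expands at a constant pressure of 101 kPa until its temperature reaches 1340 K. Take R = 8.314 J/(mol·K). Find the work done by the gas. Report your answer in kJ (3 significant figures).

W ≈ 3.51 kJ

Isobaric: W = P ΔV = nR ΔT.
W = (0.545)(8.314)(1340 − 566) = 3507 J.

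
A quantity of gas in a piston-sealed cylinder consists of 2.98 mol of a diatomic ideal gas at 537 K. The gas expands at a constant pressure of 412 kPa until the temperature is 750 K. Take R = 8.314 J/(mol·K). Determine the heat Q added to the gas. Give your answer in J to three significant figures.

Q ≈ 18500 J

Isobaric: W = nRΔT = (2.98)(8.314)(213) = 5277 J.
ΔU = nCᵥΔT with Cᵥ = 5R/2: ΔU = (2.98)(20.79)(213) = 13193 J.
Q = ΔU + W = 13193 + 5277 = 18470 J.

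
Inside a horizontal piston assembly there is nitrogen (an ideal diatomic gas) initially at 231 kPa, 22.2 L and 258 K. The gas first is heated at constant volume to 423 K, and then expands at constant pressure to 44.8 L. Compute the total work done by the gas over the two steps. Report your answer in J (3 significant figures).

W_total ≈ 8560 J

Step 1 (isochoric): W = 0 (constant volume).
After step 1: P = 378.7 kPa (V unchanged).
Step 2 (isobaric): W = PΔV = (378.7 kPa)(44.8 − 22.2 L) = 8559 J.
W_total = 0 + 8559 = 8559 J.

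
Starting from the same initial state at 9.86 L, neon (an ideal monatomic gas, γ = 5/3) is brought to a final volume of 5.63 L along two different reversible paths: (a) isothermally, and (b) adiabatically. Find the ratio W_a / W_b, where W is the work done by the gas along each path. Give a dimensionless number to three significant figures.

Path (a) isothermal: W = P₁V₁ ln(V₂/V₁) → W_a/(P₁V₁) = -0.5604.
Path (b) adiabatic: W = P₁V₁(1 − (V₁/V₂)^(γ−1))/(γ−1) → W_b/(P₁V₁) = -0.6794.
W_a / W_b = -0.5604 / -0.6794 = 0.8248.

W_a / W_b ≈ 0.825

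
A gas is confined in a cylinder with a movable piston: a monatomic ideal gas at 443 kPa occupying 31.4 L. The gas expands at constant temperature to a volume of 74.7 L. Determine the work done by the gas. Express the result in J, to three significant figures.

Isothermal: W = nRT ln(V₂/V₁) = P₁V₁ ln(V₂/V₁).
P₁V₁ = (443 kPa)(31.4 L) = 13910 J.
W = 13910 × ln(74.7/31.4) = 13910 × 0.8667
W_by_gas = 12056 J.

W ≈ 12100 J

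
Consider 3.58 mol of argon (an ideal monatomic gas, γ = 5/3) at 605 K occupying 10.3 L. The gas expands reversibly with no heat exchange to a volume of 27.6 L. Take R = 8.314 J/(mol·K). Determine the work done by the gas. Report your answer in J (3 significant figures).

Adiabatic: TV^(γ−1) = const with γ = 5/3.
T₂ = T₁ (V₁/V₂)^(γ−1) = 605 × (10.3/27.6)^0.667 = 605 × 0.5183 = 313.6 K.
W_by = nCᵥ(T₁ − T₂) = (3.58)(12.47)(605 − 313.6) = 13010 J.

W ≈ 13000 J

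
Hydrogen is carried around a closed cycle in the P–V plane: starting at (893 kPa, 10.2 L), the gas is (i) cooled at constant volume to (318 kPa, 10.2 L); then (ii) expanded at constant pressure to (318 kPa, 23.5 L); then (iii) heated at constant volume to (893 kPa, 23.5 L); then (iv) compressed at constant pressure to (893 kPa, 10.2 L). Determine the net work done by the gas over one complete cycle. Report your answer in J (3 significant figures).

W_net ≈ -7650 J

Constant-volume legs do no work.
W(ii) = (318)(23.5 − 10.2) = 4229 J; W(iv) = (893)(10.2 − 23.5) = -11877 J.
W_net = 4229 − 11877 = -7648 J (the counter-clockwise enclosed area).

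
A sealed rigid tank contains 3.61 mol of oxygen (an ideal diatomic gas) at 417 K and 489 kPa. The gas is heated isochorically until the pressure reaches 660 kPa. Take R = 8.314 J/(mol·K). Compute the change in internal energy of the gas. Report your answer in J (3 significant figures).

Constant volume ⇒ W = 0, so Q = ΔU = nCᵥΔT with Cᵥ = 5R/2 = 20.79 J/(mol·K).
At constant V, T₂/T₁ = P₂/P₁ ⇒ ΔT = T₁(P₂/P₁ − 1) = 417·(660/489 − 1) = 145.8 K.
ΔU = (3.61)(20.79)(145.8) = 10942 J.

ΔU ≈ 10900 J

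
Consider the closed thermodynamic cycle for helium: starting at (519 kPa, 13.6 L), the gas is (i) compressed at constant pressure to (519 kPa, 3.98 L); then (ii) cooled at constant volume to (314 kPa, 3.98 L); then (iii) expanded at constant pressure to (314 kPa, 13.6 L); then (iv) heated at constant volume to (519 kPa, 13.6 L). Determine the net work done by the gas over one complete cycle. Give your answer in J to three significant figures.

W_net ≈ -1970 J

Constant-volume legs do no work.
W(i) = (519)(3.98 − 13.6) = -4993 J; W(iii) = (314)(13.6 − 3.98) = 3021 J.
W_net = -4993 + 3021 = -1972 J (the counter-clockwise enclosed area).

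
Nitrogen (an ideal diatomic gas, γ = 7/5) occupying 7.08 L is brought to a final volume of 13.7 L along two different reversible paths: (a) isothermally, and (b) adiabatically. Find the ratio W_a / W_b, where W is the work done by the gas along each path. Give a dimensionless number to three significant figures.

W_a / W_b ≈ 1.14

Path (a) isothermal: W = P₁V₁ ln(V₂/V₁) → W_a/(P₁V₁) = 0.6601.
Path (b) adiabatic: W = P₁V₁(1 − (V₁/V₂)^(γ−1))/(γ−1) → W_b/(P₁V₁) = 0.5802.
W_a / W_b = 0.6601 / 0.5802 = 1.138.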